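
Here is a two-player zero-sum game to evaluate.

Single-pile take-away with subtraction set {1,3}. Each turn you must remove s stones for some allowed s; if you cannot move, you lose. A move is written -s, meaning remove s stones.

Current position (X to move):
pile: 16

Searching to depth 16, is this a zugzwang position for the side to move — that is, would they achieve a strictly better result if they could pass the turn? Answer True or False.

zugzwang(16, X) = True

p1 X@[16]: -1[15]-1* -3[13]-1
p2 O@[15]: -1[14]+1* -3[12]+1
p3 X@[14]: -1[13]-1* -3[11]-1
p4 O@[13]: -1[12]+1* -3[10]+1
p5 X@[12]: -1[11]-1* -3[9]-1
p6 O@[11]: -1[10]+1* -3[8]+1
p7 X@[10]: -1[9]-1* -3[7]-1
p8 O@[9]: -1[8]+1* -3[6]+1
p9 X@[8]: -1[7]-1* -3[5]-1
p10 O@[7]: -1[6]+1* -3[4]+1
p11 X@[6]: -1[5]-1* -3[3]-1
p12 O@[5]: -1[4]+1* -3[2]+1
p13 X@[4]: -1[3]-1* -3[1]-1
p14 O@[3]: -1[2]+1* -3[0]+1
p15 X@[2]: -1[1]-1*
p16 O@[1]: -1[0]+1*
p17 X@[0] terminal -1; root [16] d16
pass branch (O moves first from the same position):
  | p1 O@[16]: -1[15]-1* -3[13]-1
  | p2 X@[15]: -1[14]+1* -3[12]+1
  | p3 O@[14]: -1[13]-1* -3[11]-1
  | p4 X@[13]: -1[12]+1* -3[10]+1
  | p5 O@[12]: -1[11]-1* -3[9]-1
  | p6 X@[11]: -1[10]+1* -3[8]+1
  | p7 O@[10]: -1[9]-1* -3[7]-1
  | p8 X@[9]: -1[8]+1* -3[6]+1
  | p9 O@[8]: -1[7]-1* -3[5]-1
  | p10 X@[7]: -1[6]+1* -3[4]+1
  | p11 O@[6]: -1[5]-1* -3[3]-1
  | p12 X@[5]: -1[4]+1* -3[2]+1
  | p13 O@[4]: -1[3]-1* -3[1]-1
  | p14 X@[3]: -1[2]+1* -3[0]+1
  | p15 O@[2]: -1[1]-1*
  | p16 X@[1]: -1[0]+1*
  | p17 O@[0] terminal -1; root [16] d16
X moving scores -1; X passing scores +1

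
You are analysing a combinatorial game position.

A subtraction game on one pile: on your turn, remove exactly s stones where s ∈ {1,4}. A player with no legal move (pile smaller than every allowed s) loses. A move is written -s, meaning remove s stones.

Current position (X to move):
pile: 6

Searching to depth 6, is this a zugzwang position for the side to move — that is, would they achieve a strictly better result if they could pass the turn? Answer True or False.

zugzwang(6, X) = False

[6] X move#1: -1:+1/5*, -4:+1/2
[5] O move#2: -1:-1/4*, -4:-1/1
[4] X move#3: -1:-1/3, -4:+1/0*
[0] end (terminal -1, O#4); searched 6 to 6
suppose X passes — search the same position with O to move:
pass> [6] O move#1: -1:+1/5*, -4:+1/2
pass> [5] X move#2: -1:-1/4*, -4:-1/1
pass> [4] O move#3: -1:-1/3, -4:+1/0*
pass> [0] end (terminal -1, X#4); searched 6 to 6
for X: play +1, pass -1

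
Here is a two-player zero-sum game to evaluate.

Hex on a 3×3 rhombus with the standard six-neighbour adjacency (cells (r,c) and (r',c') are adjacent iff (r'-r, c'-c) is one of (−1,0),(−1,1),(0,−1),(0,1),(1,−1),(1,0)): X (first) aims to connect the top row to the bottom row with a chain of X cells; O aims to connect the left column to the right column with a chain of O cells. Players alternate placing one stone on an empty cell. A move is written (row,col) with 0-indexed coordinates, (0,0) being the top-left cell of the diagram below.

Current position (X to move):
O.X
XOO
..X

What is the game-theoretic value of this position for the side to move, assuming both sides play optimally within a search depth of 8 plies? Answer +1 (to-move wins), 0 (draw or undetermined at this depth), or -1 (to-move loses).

value(O.X/XOO/..X, X) = -1

ply 1, X at O.X/XOO/..X | (0,1)=-1→OXX/XOO/..X*; (2,0)=-1→O.X/XOO/X.X; (2,1)=-1→O.X/XOO/.XX
ply 2, O at OXX/XOO/..X | (2,0)=+1→OXX/XOO/O.X*; (2,1)=-1→OXX/XOO/.OX
ply 3: OXX/XOO/O.X is terminal -1 (X); from O.X/XOO/..X depth 8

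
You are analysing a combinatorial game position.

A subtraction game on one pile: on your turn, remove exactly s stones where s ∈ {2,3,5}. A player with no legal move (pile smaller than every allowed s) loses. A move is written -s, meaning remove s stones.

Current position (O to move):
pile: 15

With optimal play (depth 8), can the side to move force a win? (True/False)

ply 1, O at 15 | -2=-1→13*; -3=-1→12; -5=-1→10
ply 2, X at 13 | -2=-1→11; -3=-1→10; -5=+1→8*
ply 3, O at 8 | -2=-1→6*; -3=-1→5; -5=-1→3
ply 4, X at 6 | -2=-1→4; -3=-1→3; -5=+1→1*
ply 5: 1 is terminal -1 (O); from 15 depth 8

O winning at [15]: False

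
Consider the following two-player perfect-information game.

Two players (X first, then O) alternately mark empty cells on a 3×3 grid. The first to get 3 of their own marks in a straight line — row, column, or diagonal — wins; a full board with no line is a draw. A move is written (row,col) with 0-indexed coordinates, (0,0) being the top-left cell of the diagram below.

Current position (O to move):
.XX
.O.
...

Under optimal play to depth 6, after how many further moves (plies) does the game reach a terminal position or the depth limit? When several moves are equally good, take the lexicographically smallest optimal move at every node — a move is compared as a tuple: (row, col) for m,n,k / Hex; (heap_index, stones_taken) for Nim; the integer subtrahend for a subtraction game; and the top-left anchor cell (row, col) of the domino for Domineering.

PV length from [.XX/.O./...]: 6 plies

ply 1, O at .XX/.O./... | (0,0)=+0→OXX/.O./...*; (1,0)=-1→.XX/OO./...; (1,2)=-1→.XX/.OO/...; (2,0)=-1→.XX/.O./O..; (2,1)=-1→.XX/.O./.O.; (2,2)=-1→.XX/.O./..O
ply 2, X at OXX/.O./... | (1,0)=-1→OXX/XO./...; (1,2)=-1→OXX/.OX/...; (2,0)=-1→OXX/.O./X..; (2,1)=-1→OXX/.O./.X.; (2,2)=+0→OXX/.O./..X*
ply 3, O at OXX/.O./..X | (1,0)=-1→OXX/OO./..X; (1,2)=+0→OXX/.OO/..X*; (2,0)=-1→OXX/.O./O.X; (2,1)=-1→OXX/.O./.OX
ply 4, X at OXX/.OO/..X | (1,0)=+0→OXX/XOO/..X*; (2,0)=-1→OXX/.OO/X.X; (2,1)=-1→OXX/.OO/.XX
ply 5, O at OXX/XOO/..X | (2,0)=+0→OXX/XOO/O.X*; (2,1)=+0→OXX/XOO/.OX
ply 6, X at OXX/XOO/O.X | (2,1)=+0→OXX/XOO/OXX*
ply 7: OXX/XOO/OXX is terminal +0 (O); from .XX/.O./... depth 6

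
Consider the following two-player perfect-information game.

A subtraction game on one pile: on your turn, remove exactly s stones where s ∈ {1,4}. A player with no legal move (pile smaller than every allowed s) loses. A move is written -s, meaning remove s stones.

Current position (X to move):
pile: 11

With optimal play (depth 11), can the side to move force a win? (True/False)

[11] X move#1: -1:+1/10*, -4:+1/7
[10] O move#2: -1:-1/9*, -4:-1/6
[9] X move#3: -1:-1/8, -4:+1/5*
[5] O move#4: -1:-1/4*, -4:-1/1
[4] X move#5: -1:-1/3, -4:+1/0*
[0] end (terminal -1, O#6); searched 11 to 11

X winning at [11]: True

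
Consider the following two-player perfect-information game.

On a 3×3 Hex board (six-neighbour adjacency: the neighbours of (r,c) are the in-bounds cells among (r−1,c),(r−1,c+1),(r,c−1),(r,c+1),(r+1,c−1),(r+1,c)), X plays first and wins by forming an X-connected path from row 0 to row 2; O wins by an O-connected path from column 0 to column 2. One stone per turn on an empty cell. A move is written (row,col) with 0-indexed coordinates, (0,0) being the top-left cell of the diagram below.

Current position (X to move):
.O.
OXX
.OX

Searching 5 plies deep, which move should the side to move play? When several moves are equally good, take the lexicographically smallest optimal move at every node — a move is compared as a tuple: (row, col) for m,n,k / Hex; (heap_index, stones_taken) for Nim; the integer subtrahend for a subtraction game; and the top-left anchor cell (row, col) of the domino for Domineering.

X's best at [.O./OXX/.OX]: (0,2)

[.O./OXX/.OX] X move#1: (0,0):-1/XO./OXX/.OX, (0,2):+1/.OX/OXX/.OX*, (2,0):-1/.O./OXX/XOX
[.OX/OXX/.OX] end (terminal -1, O#2); searched .O./OXX/.OX to 5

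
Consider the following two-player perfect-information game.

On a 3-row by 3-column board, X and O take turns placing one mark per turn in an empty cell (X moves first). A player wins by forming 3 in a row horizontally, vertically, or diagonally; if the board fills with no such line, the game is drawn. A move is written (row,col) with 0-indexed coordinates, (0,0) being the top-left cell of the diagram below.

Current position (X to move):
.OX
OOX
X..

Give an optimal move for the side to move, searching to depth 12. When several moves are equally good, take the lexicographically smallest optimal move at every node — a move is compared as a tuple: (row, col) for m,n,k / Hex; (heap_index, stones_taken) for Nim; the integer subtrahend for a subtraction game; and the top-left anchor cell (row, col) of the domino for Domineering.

[.OX/OOX/X..] X move#1: (0,0):-1/XOX/OOX/X.., (2,1):+0/.OX/OOX/XX., (2,2):+1/.OX/OOX/X.X*
[.OX/OOX/X.X] end (terminal -1, O#2); searched .OX/OOX/X.. to 12

X's best at [.OX/OOX/X..]: (2,2)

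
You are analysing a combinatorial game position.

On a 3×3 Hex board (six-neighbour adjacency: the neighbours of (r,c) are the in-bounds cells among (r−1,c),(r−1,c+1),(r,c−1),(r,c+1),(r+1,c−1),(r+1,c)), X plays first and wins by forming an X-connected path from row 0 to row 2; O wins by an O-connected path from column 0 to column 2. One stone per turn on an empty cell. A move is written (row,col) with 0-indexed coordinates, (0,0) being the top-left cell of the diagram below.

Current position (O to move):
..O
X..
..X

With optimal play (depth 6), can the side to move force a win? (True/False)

O winning at [..O/X../..X]: False

p1 O@[..O/X../..X]: (0,0)[O.O/X../..X]-1* (0,1)[.OO/X../..X]-1 (1,1)[..O/XO./..X]-1 (1,2)[..O/X.O/..X]-1 (2,0)[..O/X../O.X]-1 (2,1)[..O/X../.OX]-1
p2 X@[O.O/X../..X]: (0,1)[OXO/X../..X]+1* (1,1)[O.O/XX./..X]-1 (1,2)[O.O/X.X/..X]-1 (2,0)[O.O/X../X.X]-1 (2,1)[O.O/X../.XX]-1
p3 O@[OXO/X../..X]: (1,1)[OXO/XO./..X]-1* (1,2)[OXO/X.O/..X]-1 (2,0)[OXO/X../O.X]-1 (2,1)[OXO/X../.OX]-1
p4 X@[OXO/XO./..X]: (1,2)[OXO/XOX/..X]-1 (2,0)[OXO/XO./X.X]+1* (2,1)[OXO/XO./.XX]-1
p5 O@[OXO/XO./X.X] terminal -1; root [..O/X../..X] d6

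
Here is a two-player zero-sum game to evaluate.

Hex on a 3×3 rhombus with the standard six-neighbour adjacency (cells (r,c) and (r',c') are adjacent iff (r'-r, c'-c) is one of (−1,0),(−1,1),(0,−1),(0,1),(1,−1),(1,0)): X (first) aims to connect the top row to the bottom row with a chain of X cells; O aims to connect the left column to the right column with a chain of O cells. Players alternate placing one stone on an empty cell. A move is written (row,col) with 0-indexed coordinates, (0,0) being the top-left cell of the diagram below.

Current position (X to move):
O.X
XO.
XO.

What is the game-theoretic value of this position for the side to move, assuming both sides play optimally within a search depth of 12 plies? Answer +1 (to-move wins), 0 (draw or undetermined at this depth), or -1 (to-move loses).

value(O.X/XO./XO., X) = +1

[O.X/XO./XO.] X move#1: (0,1):+1/OXX/XO./XO.*, (1,2):+1/O.X/XOX/XO., (2,2):+1/O.X/XO./XOX
[OXX/XO./XO.] end (terminal -1, O#2); searched O.X/XO./XO. to 12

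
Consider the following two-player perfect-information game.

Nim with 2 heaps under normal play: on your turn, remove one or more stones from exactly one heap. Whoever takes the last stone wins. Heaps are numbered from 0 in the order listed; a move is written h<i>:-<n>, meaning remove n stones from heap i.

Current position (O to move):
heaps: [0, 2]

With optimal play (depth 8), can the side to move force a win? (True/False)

O winning at [(0,2)]: True

ply 1, O at (0,2) | h1:-1=-1→(0,1); h1:-2=+1→(0,0)*
ply 2: (0,0) is terminal -1 (X); from (0,2) depth 8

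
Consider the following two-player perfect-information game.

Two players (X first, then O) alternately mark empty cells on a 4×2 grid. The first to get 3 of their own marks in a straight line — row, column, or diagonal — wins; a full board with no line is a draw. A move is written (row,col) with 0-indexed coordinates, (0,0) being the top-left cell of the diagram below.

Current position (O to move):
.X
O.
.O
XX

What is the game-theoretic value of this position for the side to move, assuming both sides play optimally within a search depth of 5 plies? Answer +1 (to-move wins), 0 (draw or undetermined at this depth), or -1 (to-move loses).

[.X/O./.O/XX] O move#1: (0,0):+0/OX/O./.O/XX*, (1,1):+0/.X/OO/.O/XX, (2,0):+0/.X/O./OO/XX
[OX/O./.O/XX] X move#2: (1,1):-1/OX/OX/.O/XX, (2,0):+0/OX/O./XO/XX*
[OX/O./XO/XX] O move#3: (1,1):+0/OX/OO/XO/XX*
[OX/OO/XO/XX] end (terminal +0, X#4); searched .X/O./.O/XX to 5

value(.X/O./.O/XX, O) = 0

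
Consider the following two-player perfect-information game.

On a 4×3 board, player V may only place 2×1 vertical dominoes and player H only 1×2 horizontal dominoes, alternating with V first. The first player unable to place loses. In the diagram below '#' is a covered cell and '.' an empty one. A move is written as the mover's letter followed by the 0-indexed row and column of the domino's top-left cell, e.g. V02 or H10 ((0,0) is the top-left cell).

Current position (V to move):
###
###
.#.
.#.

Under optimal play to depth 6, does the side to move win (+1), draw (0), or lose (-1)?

value(###/###/.#./.#., V) = +1

ply 1, V at ###/###/.#./.#. | V20=+1→###/###/##./##.*; V22=+1→###/###/.##/.##
ply 2: ###/###/##./##. is terminal -1 (H); from ###/###/.#./.#. depth 6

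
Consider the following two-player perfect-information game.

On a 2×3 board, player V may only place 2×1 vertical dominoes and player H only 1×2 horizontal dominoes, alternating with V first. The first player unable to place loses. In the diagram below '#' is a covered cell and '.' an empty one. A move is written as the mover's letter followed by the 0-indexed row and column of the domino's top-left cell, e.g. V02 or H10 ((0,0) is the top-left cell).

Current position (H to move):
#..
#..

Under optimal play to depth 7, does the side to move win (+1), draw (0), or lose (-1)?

value(#../#.., H) = +1

p1 H@[#../#..]: H01[###/#..]+1* H11[#../###]+1
p2 V@[###/#..] terminal -1; root [#../#..] d7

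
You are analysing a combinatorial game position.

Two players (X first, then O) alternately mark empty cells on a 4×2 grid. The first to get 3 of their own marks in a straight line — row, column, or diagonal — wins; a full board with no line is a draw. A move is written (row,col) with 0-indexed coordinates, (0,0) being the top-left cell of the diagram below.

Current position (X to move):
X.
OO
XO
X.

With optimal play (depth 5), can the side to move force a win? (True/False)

X winning at [X./OO/XO/X.]: False

ply 1, X at X./OO/XO/X. | (0,1)=-1→XX/OO/XO/X.*; (3,1)=-1→X./OO/XO/XX
ply 2, O at XX/OO/XO/X. | (3,1)=+1→XX/OO/XO/XO*
ply 3: XX/OO/XO/XO is terminal -1 (X); from X./OO/XO/X. depth 5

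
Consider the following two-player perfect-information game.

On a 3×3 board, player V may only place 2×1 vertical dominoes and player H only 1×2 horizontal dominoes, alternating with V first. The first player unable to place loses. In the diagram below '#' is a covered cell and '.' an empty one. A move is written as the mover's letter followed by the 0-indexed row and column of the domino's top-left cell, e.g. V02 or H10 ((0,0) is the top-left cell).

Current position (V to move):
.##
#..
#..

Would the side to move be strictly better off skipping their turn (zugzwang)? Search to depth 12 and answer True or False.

zugzwang(.##/#../#.., V) = False

p1 V@[.##/#../#..]: V11[.##/##./##.]+1* V12[.##/#.#/#.#]+1
p2 H@[.##/##./##.] terminal -1; root [.##/#../#..] d12
if V skipped the turn, H would face:
~ p1 H@[.##/#../#..]: H11[.##/###/#..]+1* H21[.##/#../###]+1
~ p2 V@[.##/###/#..] terminal -1; root [.##/#../#..] d12
compare (V): move=+1 vs pass=-1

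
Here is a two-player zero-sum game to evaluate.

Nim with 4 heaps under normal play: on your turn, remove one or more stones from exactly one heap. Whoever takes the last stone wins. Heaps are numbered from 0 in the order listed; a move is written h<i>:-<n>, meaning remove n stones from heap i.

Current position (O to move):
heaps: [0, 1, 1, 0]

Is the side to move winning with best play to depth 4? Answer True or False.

O winning at [(0,1,1,0)]: False

[(0,1,1,0)] O move#1: h1:-1:-1/(0,0,1,0)*, h2:-1:-1/(0,1,0,0)
[(0,0,1,0)] X move#2: h2:-1:+1/(0,0,0,0)*
[(0,0,0,0)] end (terminal -1, O#3); searched (0,1,1,0) to 4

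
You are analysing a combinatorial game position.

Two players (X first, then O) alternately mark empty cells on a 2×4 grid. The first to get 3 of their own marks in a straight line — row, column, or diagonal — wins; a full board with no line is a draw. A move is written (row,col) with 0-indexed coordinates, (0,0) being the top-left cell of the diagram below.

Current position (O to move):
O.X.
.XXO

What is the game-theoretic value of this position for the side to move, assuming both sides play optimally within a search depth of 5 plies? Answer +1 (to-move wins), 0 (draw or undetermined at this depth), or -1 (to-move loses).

p1 O@[O.X./.XXO]: (0,1)[OOX./.XXO]-1 (0,3)[O.XO/.XXO]-1 (1,0)[O.X./OXXO]+0*
p2 X@[O.X./OXXO]: (0,1)[OXX./OXXO]+0* (0,3)[O.XX/OXXO]+0
p3 O@[OXX./OXXO]: (0,3)[OXXO/OXXO]+0*
p4 X@[OXXO/OXXO] terminal +0; root [O.X./.XXO] d5

value(O.X./.XXO, O) = 0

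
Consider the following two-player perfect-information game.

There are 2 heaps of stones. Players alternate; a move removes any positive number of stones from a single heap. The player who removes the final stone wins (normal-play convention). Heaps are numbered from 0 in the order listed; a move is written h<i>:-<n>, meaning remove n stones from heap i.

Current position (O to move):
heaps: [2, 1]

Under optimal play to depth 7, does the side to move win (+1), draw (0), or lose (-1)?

value((2,1), O) = +1

[(2,1)] O move#1: h0:-1:+1/(1,1)*, h0:-2:-1/(0,1), h1:-1:-1/(2,0)
[(1,1)] X move#2: h0:-1:-1/(0,1)*, h1:-1:-1/(1,0)
[(0,1)] O move#3: h1:-1:+1/(0,0)*
[(0,0)] end (terminal -1, X#4); searched (2,1) to 7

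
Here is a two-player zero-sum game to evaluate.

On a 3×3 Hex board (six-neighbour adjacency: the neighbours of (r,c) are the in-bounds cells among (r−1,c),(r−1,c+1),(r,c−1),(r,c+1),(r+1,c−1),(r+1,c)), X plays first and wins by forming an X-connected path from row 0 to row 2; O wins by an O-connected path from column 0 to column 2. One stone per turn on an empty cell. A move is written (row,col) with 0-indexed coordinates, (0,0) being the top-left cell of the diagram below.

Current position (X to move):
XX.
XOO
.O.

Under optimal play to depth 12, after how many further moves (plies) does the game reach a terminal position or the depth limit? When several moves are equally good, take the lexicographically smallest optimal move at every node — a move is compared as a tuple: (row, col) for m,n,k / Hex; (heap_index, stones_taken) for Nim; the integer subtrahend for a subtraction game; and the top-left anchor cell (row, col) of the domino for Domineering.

PV length from [XX./XOO/.O.]: 1 ply

[XX./XOO/.O.] X move#1: (0,2):-1/XXX/XOO/.O., (2,0):+1/XX./XOO/XO.*, (2,2):-1/XX./XOO/.OX
[XX./XOO/XO.] end (terminal -1, O#2); searched XX./XOO/.O. to 12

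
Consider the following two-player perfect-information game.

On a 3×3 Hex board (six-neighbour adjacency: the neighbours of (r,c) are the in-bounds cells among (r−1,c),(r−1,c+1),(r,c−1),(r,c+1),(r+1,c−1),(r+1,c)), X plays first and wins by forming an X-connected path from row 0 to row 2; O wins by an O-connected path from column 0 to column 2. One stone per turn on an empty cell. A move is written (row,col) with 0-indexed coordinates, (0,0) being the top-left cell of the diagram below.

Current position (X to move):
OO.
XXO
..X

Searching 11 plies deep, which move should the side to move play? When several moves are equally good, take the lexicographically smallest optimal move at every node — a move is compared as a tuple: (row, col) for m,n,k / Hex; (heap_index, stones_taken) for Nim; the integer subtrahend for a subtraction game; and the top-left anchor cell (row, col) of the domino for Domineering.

p1 X@[OO./XXO/..X]: (0,2)[OOX/XXO/..X]+1* (2,0)[OO./XXO/X.X]-1 (2,1)[OO./XXO/.XX]-1
p2 O@[OOX/XXO/..X]: (2,0)[OOX/XXO/O.X]-1* (2,1)[OOX/XXO/.OX]-1
p3 X@[OOX/XXO/O.X]: (2,1)[OOX/XXO/OXX]+1*
p4 O@[OOX/XXO/OXX] terminal -1; root [OO./XXO/..X] d11

X's best at [OO./XXO/..X]: (0,2)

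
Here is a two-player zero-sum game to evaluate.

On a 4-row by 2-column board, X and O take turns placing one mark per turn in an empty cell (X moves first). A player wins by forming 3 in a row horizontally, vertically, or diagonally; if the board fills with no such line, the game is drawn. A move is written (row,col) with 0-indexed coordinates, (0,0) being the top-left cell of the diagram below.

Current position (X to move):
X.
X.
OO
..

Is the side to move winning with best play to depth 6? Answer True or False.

ply 1, X at X./X./OO/.. | (0,1)=+0→XX/X./OO/..*; (1,1)=+0→X./XX/OO/..; (3,0)=-1→X./X./OO/X.; (3,1)=+0→X./X./OO/.X
ply 2, O at XX/X./OO/.. | (1,1)=+0→XX/XO/OO/..*; (3,0)=+0→XX/X./OO/O.; (3,1)=+0→XX/X./OO/.O
ply 3, X at XX/XO/OO/.. | (3,0)=-1→XX/XO/OO/X.; (3,1)=+0→XX/XO/OO/.X*
ply 4, O at XX/XO/OO/.X | (3,0)=+0→XX/XO/OO/OX*
ply 5: XX/XO/OO/OX is terminal +0 (X); from X./X./OO/.. depth 6

X winning at [X./X./OO/..]: False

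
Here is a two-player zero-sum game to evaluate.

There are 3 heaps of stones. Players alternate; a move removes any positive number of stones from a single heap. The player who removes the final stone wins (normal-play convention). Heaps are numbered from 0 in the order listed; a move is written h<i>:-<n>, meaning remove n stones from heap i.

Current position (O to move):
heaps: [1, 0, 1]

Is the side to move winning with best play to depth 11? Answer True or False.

O winning at [(1,0,1)]: False

ply 1, O at (1,0,1) | h0:-1=-1→(0,0,1)*; h2:-1=-1→(1,0,0)
ply 2, X at (0,0,1) | h2:-1=+1→(0,0,0)*
ply 3: (0,0,0) is terminal -1 (O); from (1,0,1) depth 11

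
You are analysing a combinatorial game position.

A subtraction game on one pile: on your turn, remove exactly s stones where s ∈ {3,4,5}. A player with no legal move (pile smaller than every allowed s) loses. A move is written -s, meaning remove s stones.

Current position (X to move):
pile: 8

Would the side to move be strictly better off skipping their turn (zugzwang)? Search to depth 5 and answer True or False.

zugzwang(8, X) = True

p1 X@[8]: -3[5]-1* -4[4]-1 -5[3]-1
p2 O@[5]: -3[2]+1* -4[1]+1 -5[0]+1
p3 X@[2] terminal -1; root [8] d5
pass branch (O moves first from the same position):
  | p1 O@[8]: -3[5]-1* -4[4]-1 -5[3]-1
  | p2 X@[5]: -3[2]+1* -4[1]+1 -5[0]+1
  | p3 O@[2] terminal -1; root [8] d5
X moving scores -1; X passing scores +1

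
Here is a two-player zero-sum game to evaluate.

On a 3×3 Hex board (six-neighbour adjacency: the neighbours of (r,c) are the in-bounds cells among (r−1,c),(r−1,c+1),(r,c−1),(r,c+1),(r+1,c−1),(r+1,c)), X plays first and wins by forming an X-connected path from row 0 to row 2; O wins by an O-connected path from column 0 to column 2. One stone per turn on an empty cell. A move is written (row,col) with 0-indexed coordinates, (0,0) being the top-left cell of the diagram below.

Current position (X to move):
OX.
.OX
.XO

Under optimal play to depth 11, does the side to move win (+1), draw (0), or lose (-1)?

ply 1, X at OX./.OX/.XO | (0,2)=+1→OXX/.OX/.XO*; (1,0)=+1→OX./XOX/.XO; (2,0)=+1→OX./.OX/XXO
ply 2: OXX/.OX/.XO is terminal -1 (O); from OX./.OX/.XO depth 11

value(OX./.OX/.XO, X) = +1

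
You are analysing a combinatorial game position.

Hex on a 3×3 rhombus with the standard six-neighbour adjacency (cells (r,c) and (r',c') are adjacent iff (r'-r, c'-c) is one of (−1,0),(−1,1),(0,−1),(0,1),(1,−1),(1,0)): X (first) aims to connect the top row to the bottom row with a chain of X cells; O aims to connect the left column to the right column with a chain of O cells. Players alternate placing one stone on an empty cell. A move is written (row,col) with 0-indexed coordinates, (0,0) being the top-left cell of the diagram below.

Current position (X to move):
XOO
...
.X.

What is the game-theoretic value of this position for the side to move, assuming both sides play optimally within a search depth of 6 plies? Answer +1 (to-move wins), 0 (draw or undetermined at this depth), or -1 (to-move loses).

value(XOO/.../.X., X) = +1

p1 X@[XOO/.../.X.]: (1,0)[XOO/X../.X.]+1* (1,1)[XOO/.X./.X.]-1 (1,2)[XOO/..X/.X.]-1 (2,0)[XOO/.../XX.]-1 (2,2)[XOO/.../.XX]-1
p2 O@[XOO/X../.X.]: (1,1)[XOO/XO./.X.]-1* (1,2)[XOO/X.O/.X.]-1 (2,0)[XOO/X../OX.]-1 (2,2)[XOO/X../.XO]-1
p3 X@[XOO/XO./.X.]: (1,2)[XOO/XOX/.X.]-1 (2,0)[XOO/XO./XX.]+1* (2,2)[XOO/XO./.XX]-1
p4 O@[XOO/XO./XX.] terminal -1; root [XOO/.../.X.] d6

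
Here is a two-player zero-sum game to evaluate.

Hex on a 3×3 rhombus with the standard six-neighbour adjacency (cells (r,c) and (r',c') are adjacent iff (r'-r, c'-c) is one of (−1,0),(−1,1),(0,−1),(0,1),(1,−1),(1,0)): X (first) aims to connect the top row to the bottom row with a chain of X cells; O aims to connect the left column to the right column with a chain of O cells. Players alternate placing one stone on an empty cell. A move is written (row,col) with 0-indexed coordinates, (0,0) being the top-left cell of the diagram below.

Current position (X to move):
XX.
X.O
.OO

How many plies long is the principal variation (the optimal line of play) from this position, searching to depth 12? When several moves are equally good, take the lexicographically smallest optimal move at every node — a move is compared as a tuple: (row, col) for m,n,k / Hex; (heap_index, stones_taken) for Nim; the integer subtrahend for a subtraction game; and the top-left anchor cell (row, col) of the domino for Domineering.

PV length from [XX./X.O/.OO]: 1 ply

ply 1, X at XX./X.O/.OO | (0,2)=-1→XXX/X.O/.OO; (1,1)=-1→XX./XXO/.OO; (2,0)=+1→XX./X.O/XOO*
ply 2: XX./X.O/XOO is terminal -1 (O); from XX./X.O/.OO depth 12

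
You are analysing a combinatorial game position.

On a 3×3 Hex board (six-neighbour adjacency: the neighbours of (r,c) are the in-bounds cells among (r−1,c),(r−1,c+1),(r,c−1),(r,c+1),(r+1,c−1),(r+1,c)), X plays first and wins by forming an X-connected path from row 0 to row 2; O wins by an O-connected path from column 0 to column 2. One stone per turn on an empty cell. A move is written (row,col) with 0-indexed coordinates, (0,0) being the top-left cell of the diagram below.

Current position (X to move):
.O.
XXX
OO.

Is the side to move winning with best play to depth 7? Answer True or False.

[.O./XXX/OO.] X move#1: (0,0):-1/XO./XXX/OO., (0,2):-1/.OX/XXX/OO., (2,2):+1/.O./XXX/OOX*
[.O./XXX/OOX] O move#2: (0,0):-1/OO./XXX/OOX*, (0,2):-1/.OO/XXX/OOX
[OO./XXX/OOX] X move#3: (0,2):+1/OOX/XXX/OOX*
[OOX/XXX/OOX] end (terminal -1, O#4); searched .O./XXX/OO. to 7

X winning at [.O./XXX/OO.]: True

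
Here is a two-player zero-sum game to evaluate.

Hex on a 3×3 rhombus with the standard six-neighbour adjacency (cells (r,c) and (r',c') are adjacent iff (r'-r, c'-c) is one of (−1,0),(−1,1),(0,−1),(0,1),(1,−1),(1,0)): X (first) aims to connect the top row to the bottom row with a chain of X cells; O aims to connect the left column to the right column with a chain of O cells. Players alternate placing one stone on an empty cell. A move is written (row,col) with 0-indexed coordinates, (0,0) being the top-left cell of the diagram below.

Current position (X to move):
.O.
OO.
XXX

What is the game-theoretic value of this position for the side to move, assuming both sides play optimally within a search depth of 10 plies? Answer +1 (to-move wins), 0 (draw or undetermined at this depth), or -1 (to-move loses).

[.O./OO./XXX] X move#1: (0,0):-1/XO./OO./XXX*, (0,2):-1/.OX/OO./XXX, (1,2):-1/.O./OOX/XXX
[XO./OO./XXX] O move#2: (0,2):+1/XOO/OO./XXX*, (1,2):+1/XO./OOO/XXX
[XOO/OO./XXX] end (terminal -1, X#3); searched .O./OO./XXX to 10

value(.O./OO./XXX, X) = -1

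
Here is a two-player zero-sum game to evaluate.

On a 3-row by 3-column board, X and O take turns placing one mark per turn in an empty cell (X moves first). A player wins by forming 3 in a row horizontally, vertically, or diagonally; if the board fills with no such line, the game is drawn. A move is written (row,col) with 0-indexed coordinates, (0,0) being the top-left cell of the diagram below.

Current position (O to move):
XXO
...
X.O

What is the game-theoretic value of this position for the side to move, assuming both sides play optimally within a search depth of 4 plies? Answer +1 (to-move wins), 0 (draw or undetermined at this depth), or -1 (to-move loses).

value(XXO/.../X.O, O) = +1

[XXO/.../X.O] O move#1: (1,0):+0/XXO/O../X.O, (1,1):-1/XXO/.O./X.O, (1,2):+1/XXO/..O/X.O*, (2,1):-1/XXO/.../XOO
[XXO/..O/X.O] end (terminal -1, X#2); searched XXO/.../X.O to 4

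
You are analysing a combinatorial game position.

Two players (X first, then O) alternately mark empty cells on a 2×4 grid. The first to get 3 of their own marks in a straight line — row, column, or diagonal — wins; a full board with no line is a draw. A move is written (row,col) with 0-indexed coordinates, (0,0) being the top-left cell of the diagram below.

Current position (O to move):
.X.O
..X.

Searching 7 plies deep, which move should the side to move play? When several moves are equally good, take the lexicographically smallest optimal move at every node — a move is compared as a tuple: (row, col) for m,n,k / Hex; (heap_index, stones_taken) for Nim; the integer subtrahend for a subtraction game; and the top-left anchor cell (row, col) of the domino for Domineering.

p1 O@[.X.O/..X.]: (0,0)[OX.O/..X.]-1 (0,2)[.XOO/..X.]-1 (1,0)[.X.O/O.X.]+0* (1,1)[.X.O/.OX.]+0 (1,3)[.X.O/..XO]+0
p2 X@[.X.O/O.X.]: (0,0)[XX.O/O.X.]+0* (0,2)[.XXO/O.X.]+0 (1,1)[.X.O/OXX.]+0 (1,3)[.X.O/O.XX]+0
p3 O@[XX.O/O.X.]: (0,2)[XXOO/O.X.]+0* (1,1)[XX.O/OOX.]-1 (1,3)[XX.O/O.XO]-1
p4 X@[XXOO/O.X.]: (1,1)[XXOO/OXX.]+0* (1,3)[XXOO/O.XX]+0
p5 O@[XXOO/OXX.]: (1,3)[XXOO/OXXO]+0*
p6 X@[XXOO/OXXO] terminal +0; root [.X.O/..X.] d7

O's best at [.X.O/..X.]: (1,0)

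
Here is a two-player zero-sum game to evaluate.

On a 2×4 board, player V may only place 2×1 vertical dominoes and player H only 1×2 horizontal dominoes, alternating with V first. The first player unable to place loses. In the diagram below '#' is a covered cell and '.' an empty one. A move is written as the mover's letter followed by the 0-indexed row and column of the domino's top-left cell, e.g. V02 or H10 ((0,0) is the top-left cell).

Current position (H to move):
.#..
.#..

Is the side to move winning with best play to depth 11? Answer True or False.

H winning at [.#../.#..]: True

[.#../.#..] H move#1: H02:+1/.###/.#..*, H12:+1/.#../.###
[.###/.#..] V move#2: V00:-1/####/##..*
[####/##..] H move#3: H12:+1/####/####*
[####/####] end (terminal -1, V#4); searched .#../.#.. to 11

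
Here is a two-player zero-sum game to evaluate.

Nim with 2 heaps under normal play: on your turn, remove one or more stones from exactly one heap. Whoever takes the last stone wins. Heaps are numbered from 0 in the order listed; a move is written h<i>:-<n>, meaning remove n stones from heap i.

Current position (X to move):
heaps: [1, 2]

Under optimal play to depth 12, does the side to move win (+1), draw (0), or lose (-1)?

[(1,2)] X move#1: h0:-1:-1/(0,2), h1:-1:+1/(1,1)*, h1:-2:-1/(1,0)
[(1,1)] O move#2: h0:-1:-1/(0,1)*, h1:-1:-1/(1,0)
[(0,1)] X move#3: h1:-1:+1/(0,0)*
[(0,0)] end (terminal -1, O#4); searched (1,2) to 12

value((1,2), X) = +1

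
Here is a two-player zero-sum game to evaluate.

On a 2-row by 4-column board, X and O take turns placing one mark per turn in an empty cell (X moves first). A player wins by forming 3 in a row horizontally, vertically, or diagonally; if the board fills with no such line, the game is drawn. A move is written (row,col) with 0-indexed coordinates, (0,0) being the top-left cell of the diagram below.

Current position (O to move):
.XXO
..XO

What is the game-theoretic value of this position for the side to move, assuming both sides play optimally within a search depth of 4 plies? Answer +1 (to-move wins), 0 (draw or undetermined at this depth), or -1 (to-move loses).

value(.XXO/..XO, O) = 0

[.XXO/..XO] O move#1: (0,0):+0/OXXO/..XO*, (1,0):-1/.XXO/O.XO, (1,1):-1/.XXO/.OXO
[OXXO/..XO] X move#2: (1,0):+0/OXXO/X.XO*, (1,1):+0/OXXO/.XXO
[OXXO/X.XO] O move#3: (1,1):+0/OXXO/XOXO*
[OXXO/XOXO] end (terminal +0, X#4); searched .XXO/..XO to 4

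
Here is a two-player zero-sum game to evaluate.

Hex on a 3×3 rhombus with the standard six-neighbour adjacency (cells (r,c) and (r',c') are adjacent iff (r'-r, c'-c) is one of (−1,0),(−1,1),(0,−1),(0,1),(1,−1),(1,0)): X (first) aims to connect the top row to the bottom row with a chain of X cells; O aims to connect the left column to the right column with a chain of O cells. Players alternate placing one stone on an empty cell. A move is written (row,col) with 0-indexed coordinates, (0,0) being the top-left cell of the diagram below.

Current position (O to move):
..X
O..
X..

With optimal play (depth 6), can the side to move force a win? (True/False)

O winning at [..X/O../X..]: False

[..X/O../X..] O move#1: (0,0):-1/O.X/O../X..*, (0,1):-1/.OX/O../X.., (1,1):-1/..X/OO./X.., (1,2):-1/..X/O.O/X.., (2,1):-1/..X/O../XO., (2,2):-1/..X/O../X.O
[O.X/O../X..] X move#2: (0,1):+1/OXX/O../X..*, (1,1):+1/O.X/OX./X.., (1,2):+1/O.X/O.X/X.., (2,1):+1/O.X/O../XX., (2,2):+1/O.X/O../X.X
[OXX/O../X..] O move#3: (1,1):-1/OXX/OO./X..*, (1,2):-1/OXX/O.O/X.., (2,1):-1/OXX/O../XO., (2,2):-1/OXX/O../X.O
[OXX/OO./X..] X move#4: (1,2):+1/OXX/OOX/X..*, (2,1):-1/OXX/OO./XX., (2,2):-1/OXX/OO./X.X
[OXX/OOX/X..] O move#5: (2,1):-1/OXX/OOX/XO.*, (2,2):-1/OXX/OOX/X.O
[OXX/OOX/XO.] X move#6: (2,2):+1/OXX/OOX/XOX*
[OXX/OOX/XOX] end (terminal -1, O#7); searched ..X/O../X.. to 6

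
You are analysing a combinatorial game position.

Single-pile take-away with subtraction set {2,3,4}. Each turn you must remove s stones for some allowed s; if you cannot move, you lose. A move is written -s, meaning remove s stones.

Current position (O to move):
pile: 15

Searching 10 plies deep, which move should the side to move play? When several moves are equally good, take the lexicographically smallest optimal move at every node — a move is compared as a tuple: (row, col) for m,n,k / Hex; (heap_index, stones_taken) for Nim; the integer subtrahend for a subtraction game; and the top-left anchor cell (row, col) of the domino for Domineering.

O's best at [15]: -2

ply 1, O at 15 | -2=+1→13*; -3=+1→12; -4=-1→11
ply 2, X at 13 | -2=-1→11*; -3=-1→10; -4=-1→9
ply 3, O at 11 | -2=-1→9; -3=-1→8; -4=+1→7*
ply 4, X at 7 | -2=-1→5*; -3=-1→4; -4=-1→3
ply 5, O at 5 | -2=-1→3; -3=-1→2; -4=+1→1*
ply 6: 1 is terminal -1 (X); from 15 depth 10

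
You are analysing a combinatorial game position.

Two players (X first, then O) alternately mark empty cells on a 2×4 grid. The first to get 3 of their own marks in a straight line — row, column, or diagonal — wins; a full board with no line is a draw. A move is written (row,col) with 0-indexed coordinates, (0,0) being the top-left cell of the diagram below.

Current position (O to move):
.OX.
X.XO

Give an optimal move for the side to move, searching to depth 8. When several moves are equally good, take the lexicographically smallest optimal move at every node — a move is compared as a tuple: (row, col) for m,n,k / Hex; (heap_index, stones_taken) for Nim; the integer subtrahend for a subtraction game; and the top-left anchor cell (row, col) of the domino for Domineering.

[.OX./X.XO] O move#1: (0,0):-1/OOX./X.XO, (0,3):-1/.OXO/X.XO, (1,1):+0/.OX./XOXO*
[.OX./XOXO] X move#2: (0,0):+0/XOX./XOXO*, (0,3):+0/.OXX/XOXO
[XOX./XOXO] O move#3: (0,3):+0/XOXO/XOXO*
[XOXO/XOXO] end (terminal +0, X#4); searched .OX./X.XO to 8

O's best at [.OX./X.XO]: (1,1)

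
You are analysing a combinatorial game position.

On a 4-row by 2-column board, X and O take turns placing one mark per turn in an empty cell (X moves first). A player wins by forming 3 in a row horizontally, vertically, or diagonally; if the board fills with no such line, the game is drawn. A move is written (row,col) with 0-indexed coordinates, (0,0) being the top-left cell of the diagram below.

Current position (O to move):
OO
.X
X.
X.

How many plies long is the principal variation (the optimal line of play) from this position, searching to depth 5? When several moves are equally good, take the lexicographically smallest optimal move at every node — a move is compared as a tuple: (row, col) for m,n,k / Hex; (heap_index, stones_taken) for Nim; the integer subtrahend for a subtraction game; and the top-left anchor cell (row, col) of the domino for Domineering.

[OO/.X/X./X.] O move#1: (1,0):+0/OO/OX/X./X.*, (2,1):-1/OO/.X/XO/X., (3,1):-1/OO/.X/X./XO
[OO/OX/X./X.] X move#2: (2,1):+0/OO/OX/XX/X.*, (3,1):+0/OO/OX/X./XX
[OO/OX/XX/X.] O move#3: (3,1):+0/OO/OX/XX/XO*
[OO/OX/XX/XO] end (terminal +0, X#4); searched OO/.X/X./X. to 5

PV length from [OO/.X/X./X.]: 3 plies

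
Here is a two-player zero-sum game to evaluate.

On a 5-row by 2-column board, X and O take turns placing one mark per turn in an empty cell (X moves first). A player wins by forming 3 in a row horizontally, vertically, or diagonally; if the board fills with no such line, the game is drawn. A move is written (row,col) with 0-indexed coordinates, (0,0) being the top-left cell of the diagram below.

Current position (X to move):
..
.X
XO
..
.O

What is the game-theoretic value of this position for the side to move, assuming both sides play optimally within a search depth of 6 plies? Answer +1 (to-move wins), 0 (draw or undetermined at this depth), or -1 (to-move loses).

value(../.X/XO/../.O, X) = 0

ply 1, X at ../.X/XO/../.O | (0,0)=-1→X./.X/XO/../.O; (0,1)=-1→.X/.X/XO/../.O; (1,0)=-1→../XX/XO/../.O; (3,0)=-1→../.X/XO/X./.O; (3,1)=+0→../.X/XO/.X/.O*; (4,0)=-1→../.X/XO/../XO
ply 2, O at ../.X/XO/.X/.O | (0,0)=-1→O./.X/XO/.X/.O; (0,1)=-1→.O/.X/XO/.X/.O; (1,0)=+0→../OX/XO/.X/.O*; (3,0)=+0→../.X/XO/OX/.O; (4,0)=-1→../.X/XO/.X/OO
ply 3, X at ../OX/XO/.X/.O | (0,0)=+0→X./OX/XO/.X/.O*; (0,1)=+0→.X/OX/XO/.X/.O; (3,0)=+0→../OX/XO/XX/.O; (4,0)=+0→../OX/XO/.X/XO
ply 4, O at X./OX/XO/.X/.O | (0,1)=+0→XO/OX/XO/.X/.O*; (3,0)=+0→X./OX/XO/OX/.O; (4,0)=+0→X./OX/XO/.X/OO
ply 5, X at XO/OX/XO/.X/.O | (3,0)=+0→XO/OX/XO/XX/.O*; (4,0)=+0→XO/OX/XO/.X/XO
ply 6, O at XO/OX/XO/XX/.O | (4,0)=+0→XO/OX/XO/XX/OO*
ply 7: XO/OX/XO/XX/OO is terminal +0 (X); from ../.X/XO/../.O depth 6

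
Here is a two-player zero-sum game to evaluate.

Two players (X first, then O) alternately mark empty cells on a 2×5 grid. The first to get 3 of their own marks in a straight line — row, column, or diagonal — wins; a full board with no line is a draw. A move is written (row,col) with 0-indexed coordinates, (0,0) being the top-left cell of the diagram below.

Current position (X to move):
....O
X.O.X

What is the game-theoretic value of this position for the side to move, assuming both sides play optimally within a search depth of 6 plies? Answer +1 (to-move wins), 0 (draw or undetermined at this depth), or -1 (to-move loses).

value(....O/X.O.X, X) = 0

ply 1, X at ....O/X.O.X | (0,0)=+0→X...O/X.O.X*; (0,1)=+0→.X..O/X.O.X; (0,2)=+0→..X.O/X.O.X; (0,3)=+0→...XO/X.O.X; (1,1)=+0→....O/XXO.X; (1,3)=+0→....O/X.OXX
ply 2, O at X...O/X.O.X | (0,1)=+0→XO..O/X.O.X*; (0,2)=+0→X.O.O/X.O.X; (0,3)=+0→X..OO/X.O.X; (1,1)=+0→X...O/XOO.X; (1,3)=+0→X...O/X.OOX
ply 3, X at XO..O/X.O.X | (0,2)=+0→XOX.O/X.O.X*; (0,3)=+0→XO.XO/X.O.X; (1,1)=+0→XO..O/XXO.X; (1,3)=+0→XO..O/X.OXX
ply 4, O at XOX.O/X.O.X | (0,3)=+0→XOXOO/X.O.X*; (1,1)=+0→XOX.O/XOO.X; (1,3)=+0→XOX.O/X.OOX
ply 5, X at XOXOO/X.O.X | (1,1)=+0→XOXOO/XXO.X*; (1,3)=+0→XOXOO/X.OXX
ply 6, O at XOXOO/XXO.X | (1,3)=+0→XOXOO/XXOOX*
ply 7: XOXOO/XXOOX is terminal +0 (X); from ....O/X.O.X depth 6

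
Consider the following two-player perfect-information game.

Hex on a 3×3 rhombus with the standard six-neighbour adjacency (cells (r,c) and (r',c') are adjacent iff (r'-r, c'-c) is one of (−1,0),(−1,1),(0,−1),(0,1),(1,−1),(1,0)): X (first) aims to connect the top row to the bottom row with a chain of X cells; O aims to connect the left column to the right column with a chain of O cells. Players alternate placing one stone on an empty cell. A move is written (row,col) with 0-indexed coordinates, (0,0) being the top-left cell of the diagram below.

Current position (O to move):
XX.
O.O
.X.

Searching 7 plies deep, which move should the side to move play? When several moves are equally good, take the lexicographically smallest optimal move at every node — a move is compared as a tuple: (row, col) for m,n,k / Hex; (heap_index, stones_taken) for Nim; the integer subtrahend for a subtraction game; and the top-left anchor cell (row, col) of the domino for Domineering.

ply 1, O at XX./O.O/.X. | (0,2)=-1→XXO/O.O/.X.; (1,1)=+1→XX./OOO/.X.*; (2,0)=-1→XX./O.O/OX.; (2,2)=-1→XX./O.O/.XO
ply 2: XX./OOO/.X. is terminal -1 (X); from XX./O.O/.X. depth 7

O's best at [XX./O.O/.X.]: (1,1)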